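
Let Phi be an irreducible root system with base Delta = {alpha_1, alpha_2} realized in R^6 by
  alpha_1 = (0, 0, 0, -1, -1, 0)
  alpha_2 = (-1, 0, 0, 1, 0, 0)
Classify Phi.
Compute the Cartan integers a_ij = 2(alpha_i, alpha_j)/(alpha_j, alpha_j); the resulting 2x2 Cartan matrix is
[[2, -1], [-1, 2]].
All simple roots have the same length, so the diagram is simply laced. The associated Dynkin diagram is a chain of 2 nodes with single edges (A_2), so the type is A_2 (the algebra sl(3)).

type A_2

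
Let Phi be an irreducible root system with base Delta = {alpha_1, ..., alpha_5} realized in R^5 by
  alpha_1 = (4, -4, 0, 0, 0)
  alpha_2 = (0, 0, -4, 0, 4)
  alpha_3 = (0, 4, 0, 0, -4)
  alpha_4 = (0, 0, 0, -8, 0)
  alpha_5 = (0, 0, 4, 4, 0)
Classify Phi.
Compute the Cartan integers a_ij = 2(alpha_i, alpha_j)/(alpha_j, alpha_j); the resulting 5x5 Cartan matrix is
[[2, 0, -1, 0, 0], [0, 2, -1, 0, -1], [-1, -1, 2, 0, 0], [0, 0, 0, 2, -2], [0, -1, 0, -1, 2]].
The roots have two lengths (squared-length ratio 2:1); the short ones are alpha_{1,2,3,5}. The associated Dynkin diagram is a chain of 5 nodes with a double edge at one end; the terminal node there is the unique long simple root (C_5), so the type is C_5 (the algebra sp(10)).

C_5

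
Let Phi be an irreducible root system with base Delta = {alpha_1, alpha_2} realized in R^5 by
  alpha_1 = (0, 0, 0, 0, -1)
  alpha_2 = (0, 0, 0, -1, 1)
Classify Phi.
Compute the Cartan integers a_ij = 2(alpha_i, alpha_j)/(alpha_j, alpha_j); the resulting 2x2 Cartan matrix is
[[2, -1], [-2, 2]].
The roots have two lengths (squared-length ratio 2:1); the short ones are alpha_{1}. The associated Dynkin diagram is a chain of 2 nodes with a double edge at one end; the terminal node there is the unique short simple root (B_2), so the type is B_2 (the algebra so(5)).

B_2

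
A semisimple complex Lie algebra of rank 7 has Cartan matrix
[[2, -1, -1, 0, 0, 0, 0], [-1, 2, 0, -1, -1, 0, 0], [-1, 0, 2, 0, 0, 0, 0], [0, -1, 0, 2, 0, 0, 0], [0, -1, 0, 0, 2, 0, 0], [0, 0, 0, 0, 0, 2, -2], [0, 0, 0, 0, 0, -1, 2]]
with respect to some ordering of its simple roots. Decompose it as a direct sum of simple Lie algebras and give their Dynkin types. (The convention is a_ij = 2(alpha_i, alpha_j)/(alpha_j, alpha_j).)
The diagram associated to this matrix has two connected components: the simple roots {alpha_6, alpha_7} form a chain of 2 nodes with a double edge at one end; the terminal node there is the unique short simple root (B_2), and {alpha_1, alpha_2, alpha_3, alpha_4, alpha_5} form a chain of 3 nodes with a fork of two nodes at one end (D_5). A semisimple Lie algebra decomposes uniquely as the direct sum of simple ideals, one per connected component of its Dynkin diagram, so g ≅ B_2 ⊕ D_5 (dimension 10 + 45 = 55).

B_2 (so(5)) ⊕ D_5 (so(10))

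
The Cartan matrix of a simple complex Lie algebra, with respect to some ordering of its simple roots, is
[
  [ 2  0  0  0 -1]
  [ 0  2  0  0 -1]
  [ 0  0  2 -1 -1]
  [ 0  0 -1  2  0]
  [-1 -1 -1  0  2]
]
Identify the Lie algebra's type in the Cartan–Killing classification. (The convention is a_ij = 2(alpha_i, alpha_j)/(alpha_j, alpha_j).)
The matrix has rank 5 with 2's on the diagonal. Reading the off-diagonal entries as Dynkin edges (a single edge where a_ij = a_ji = -1; a double or triple edge where a_ij * a_ji = 2 or 3), the diagram is a chain of 3 nodes with a fork of two nodes at one end (D_5). One simple-root ordering that puts it in standard form is (alpha_4, alpha_3, alpha_5, alpha_1, alpha_2). So the algebra is type D_5, i.e. so(10).

D_5 (so(10))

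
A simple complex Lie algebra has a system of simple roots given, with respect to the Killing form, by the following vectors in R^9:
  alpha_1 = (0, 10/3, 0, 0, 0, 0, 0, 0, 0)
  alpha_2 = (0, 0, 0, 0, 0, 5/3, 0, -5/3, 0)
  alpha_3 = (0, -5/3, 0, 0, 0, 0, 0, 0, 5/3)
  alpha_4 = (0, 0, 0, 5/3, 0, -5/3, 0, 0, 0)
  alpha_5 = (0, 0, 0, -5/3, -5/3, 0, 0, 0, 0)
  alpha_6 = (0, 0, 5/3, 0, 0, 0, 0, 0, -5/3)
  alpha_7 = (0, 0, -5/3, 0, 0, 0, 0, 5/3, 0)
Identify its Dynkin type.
Compute the Cartan integers a_ij = 2(alpha_i, alpha_j)/(alpha_j, alpha_j); the resulting 7x7 Cartan matrix is
[[2, 0, -2, 0, 0, 0, 0], [0, 2, 0, -1, 0, 0, -1], [-1, 0, 2, 0, 0, -1, 0], [0, -1, 0, 2, -1, 0, 0], [0, 0, 0, -1, 2, 0, 0], [0, 0, -1, 0, 0, 2, -1], [0, -1, 0, 0, 0, -1, 2]].
The roots have two lengths (squared-length ratio 2:1); the short ones are alpha_{2,3,4,5,6,7}. The associated Dynkin diagram is a chain of 7 nodes with a double edge at one end; the terminal node there is the unique long simple root (C_7), so the type is C_7 (the algebra sp(14)).

C_7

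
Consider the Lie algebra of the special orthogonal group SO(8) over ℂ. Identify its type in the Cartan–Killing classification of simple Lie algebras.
This is so(8) with 8 even, which has dimension 8(8-1)/2 = 28 and rank 8/2 = 4. In the classification of classical Lie algebras, the orthogonal algebra so(2n) in an even number of variables has type D_n; here n = 4, so the Dynkin diagram is a chain of 2 nodes with a fork of two nodes at one end (D_4). Hence the type is D_4.

D_4 (so(8))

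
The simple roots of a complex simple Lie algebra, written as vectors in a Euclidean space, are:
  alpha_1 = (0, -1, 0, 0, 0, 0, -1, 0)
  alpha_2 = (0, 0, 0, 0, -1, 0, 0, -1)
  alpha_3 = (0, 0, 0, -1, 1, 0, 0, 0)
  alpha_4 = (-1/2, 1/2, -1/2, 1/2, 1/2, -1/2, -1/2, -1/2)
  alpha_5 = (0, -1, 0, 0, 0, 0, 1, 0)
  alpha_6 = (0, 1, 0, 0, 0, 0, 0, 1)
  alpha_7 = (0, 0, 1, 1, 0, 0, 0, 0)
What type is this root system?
E7

Compute the Cartan integers a_ij = 2(alpha_i, alpha_j)/(alpha_j, alpha_j); the resulting 7x7 Cartan matrix is
[[2, 0, 0, 0, 0, -1, 0], [0, 2, -1, 0, 0, -1, 0], [0, -1, 2, 0, 0, 0, -1], [0, 0, 0, 2, -1, 0, 0], [0, 0, 0, -1, 2, -1, 0], [-1, -1, 0, 0, -1, 2, 0], [0, 0, -1, 0, 0, 0, 2]].
All simple roots have the same length, so the diagram is simply laced. The associated Dynkin diagram is a chain of 6 nodes with one extra node attached to the third node from one end (E_7), so the type is E_7.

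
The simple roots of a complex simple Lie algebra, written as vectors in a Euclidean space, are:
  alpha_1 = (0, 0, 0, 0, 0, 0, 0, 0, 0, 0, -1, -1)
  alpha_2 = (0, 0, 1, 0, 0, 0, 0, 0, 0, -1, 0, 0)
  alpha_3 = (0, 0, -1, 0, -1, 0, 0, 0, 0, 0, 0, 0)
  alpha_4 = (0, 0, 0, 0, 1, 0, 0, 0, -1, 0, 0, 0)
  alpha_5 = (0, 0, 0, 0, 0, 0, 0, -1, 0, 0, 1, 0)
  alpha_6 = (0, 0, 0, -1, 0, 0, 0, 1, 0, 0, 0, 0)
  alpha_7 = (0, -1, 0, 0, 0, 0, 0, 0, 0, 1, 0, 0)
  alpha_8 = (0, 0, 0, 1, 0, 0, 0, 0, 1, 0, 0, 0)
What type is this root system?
A_8

Compute the Cartan integers a_ij = 2(alpha_i, alpha_j)/(alpha_j, alpha_j); the resulting 8x8 Cartan matrix is
[[2, 0, 0, 0, -1, 0, 0, 0], [0, 2, -1, 0, 0, 0, -1, 0], [0, -1, 2, -1, 0, 0, 0, 0], [0, 0, -1, 2, 0, 0, 0, -1], [-1, 0, 0, 0, 2, -1, 0, 0], [0, 0, 0, 0, -1, 2, 0, -1], [0, -1, 0, 0, 0, 0, 2, 0], [0, 0, 0, -1, 0, -1, 0, 2]].
All simple roots have the same length, so the diagram is simply laced. The associated Dynkin diagram is a chain of 8 nodes with single edges (A_8), so the type is A_8 (the algebra sl(9)).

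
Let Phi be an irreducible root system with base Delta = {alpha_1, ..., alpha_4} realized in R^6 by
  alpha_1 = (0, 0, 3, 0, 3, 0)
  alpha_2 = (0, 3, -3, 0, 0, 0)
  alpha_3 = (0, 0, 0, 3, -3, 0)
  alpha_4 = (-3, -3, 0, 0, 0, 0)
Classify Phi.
Compute the Cartan integers a_ij = 2(alpha_i, alpha_j)/(alpha_j, alpha_j); the resulting 4x4 Cartan matrix is
[[2, -1, -1, 0], [-1, 2, 0, -1], [-1, 0, 2, 0], [0, -1, 0, 2]].
All simple roots have the same length, so the diagram is simply laced. The associated Dynkin diagram is a chain of 4 nodes with single edges (A_4), so the type is A_4 (the algebra sl(5)).

A4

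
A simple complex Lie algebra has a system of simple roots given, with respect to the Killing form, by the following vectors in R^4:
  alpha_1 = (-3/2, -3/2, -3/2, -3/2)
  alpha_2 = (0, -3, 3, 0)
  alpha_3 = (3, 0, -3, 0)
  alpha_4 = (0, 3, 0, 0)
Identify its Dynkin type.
Compute the Cartan integers a_ij = 2(alpha_i, alpha_j)/(alpha_j, alpha_j); the resulting 4x4 Cartan matrix is
[[2, 0, 0, -1], [0, 2, -1, -2], [0, -1, 2, 0], [-1, -1, 0, 2]].
The roots have two lengths (squared-length ratio 2:1); the short ones are alpha_{1,4}. The associated Dynkin diagram is a chain of 4 nodes with a double edge between the middle two (F_4), so the type is F_4.

F_4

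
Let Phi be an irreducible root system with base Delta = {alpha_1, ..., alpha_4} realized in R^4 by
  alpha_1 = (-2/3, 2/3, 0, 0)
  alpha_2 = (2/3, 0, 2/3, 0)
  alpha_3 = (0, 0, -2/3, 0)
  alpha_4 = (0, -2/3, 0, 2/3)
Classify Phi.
type B_4

Compute the Cartan integers a_ij = 2(alpha_i, alpha_j)/(alpha_j, alpha_j); the resulting 4x4 Cartan matrix is
[[2, -1, 0, -1], [-1, 2, -2, 0], [0, -1, 2, 0], [-1, 0, 0, 2]].
The roots have two lengths (squared-length ratio 2:1); the short ones are alpha_{3}. The associated Dynkin diagram is a chain of 4 nodes with a double edge at one end; the terminal node there is the unique short simple root (B_4), so the type is B_4 (the algebra so(9)).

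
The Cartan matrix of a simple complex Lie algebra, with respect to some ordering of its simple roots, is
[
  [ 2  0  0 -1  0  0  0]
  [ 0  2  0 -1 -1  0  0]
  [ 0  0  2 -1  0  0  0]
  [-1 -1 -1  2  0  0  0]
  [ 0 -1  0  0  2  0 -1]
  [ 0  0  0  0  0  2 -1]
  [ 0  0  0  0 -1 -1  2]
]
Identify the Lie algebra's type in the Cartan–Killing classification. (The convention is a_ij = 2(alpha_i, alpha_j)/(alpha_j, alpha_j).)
The matrix has rank 7 with 2's on the diagonal. Reading the off-diagonal entries as Dynkin edges (a single edge where a_ij = a_ji = -1; a double or triple edge where a_ij * a_ji = 2 or 3), the diagram is a chain of 5 nodes with a fork of two nodes at one end (D_7). One simple-root ordering that puts it in standard form is (alpha_6, alpha_7, alpha_5, alpha_2, alpha_4, alpha_1, alpha_3). So the algebra is type D_7, i.e. so(14).

D_7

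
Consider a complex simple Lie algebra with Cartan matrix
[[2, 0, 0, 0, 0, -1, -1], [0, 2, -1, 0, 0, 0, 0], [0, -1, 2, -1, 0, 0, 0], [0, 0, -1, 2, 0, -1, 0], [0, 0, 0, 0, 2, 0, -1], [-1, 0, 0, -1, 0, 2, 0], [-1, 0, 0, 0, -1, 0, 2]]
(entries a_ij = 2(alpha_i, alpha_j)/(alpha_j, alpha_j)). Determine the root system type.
type A_7

The matrix has rank 7 with 2's on the diagonal. Reading the off-diagonal entries as Dynkin edges (a single edge where a_ij = a_ji = -1; a double or triple edge where a_ij * a_ji = 2 or 3), the diagram is a chain of 7 nodes with single edges (A_7). One simple-root ordering that puts it in standard form is (alpha_5, alpha_7, alpha_1, alpha_6, alpha_4, alpha_3, alpha_2). So the algebra is type A_7, i.e. sl(8).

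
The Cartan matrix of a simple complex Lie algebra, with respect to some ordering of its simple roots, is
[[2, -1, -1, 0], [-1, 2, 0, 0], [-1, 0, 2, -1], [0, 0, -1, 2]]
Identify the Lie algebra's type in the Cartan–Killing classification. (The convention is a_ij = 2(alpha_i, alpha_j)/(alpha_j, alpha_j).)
The matrix has rank 4 with 2's on the diagonal. Reading the off-diagonal entries as Dynkin edges (a single edge where a_ij = a_ji = -1; a double or triple edge where a_ij * a_ji = 2 or 3), the diagram is a chain of 4 nodes with single edges (A_4). One simple-root ordering that puts it in standard form is (alpha_2, alpha_1, alpha_3, alpha_4). So the algebra is type A_4, i.e. sl(5).

type A_4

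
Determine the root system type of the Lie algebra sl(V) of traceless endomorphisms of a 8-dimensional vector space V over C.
A_7 (sl(8))

This is sl(8), which has dimension 8^2 - 1 = 63 and rank 8 - 1 = 7 (a Cartan subalgebra is the diagonal traceless matrices). In the classification of classical Lie algebras, the special linear algebra sl(n+1) has type A_n; here n = 7, so the Dynkin diagram is a chain of 7 nodes with single edges (A_7). Hence the type is A_7.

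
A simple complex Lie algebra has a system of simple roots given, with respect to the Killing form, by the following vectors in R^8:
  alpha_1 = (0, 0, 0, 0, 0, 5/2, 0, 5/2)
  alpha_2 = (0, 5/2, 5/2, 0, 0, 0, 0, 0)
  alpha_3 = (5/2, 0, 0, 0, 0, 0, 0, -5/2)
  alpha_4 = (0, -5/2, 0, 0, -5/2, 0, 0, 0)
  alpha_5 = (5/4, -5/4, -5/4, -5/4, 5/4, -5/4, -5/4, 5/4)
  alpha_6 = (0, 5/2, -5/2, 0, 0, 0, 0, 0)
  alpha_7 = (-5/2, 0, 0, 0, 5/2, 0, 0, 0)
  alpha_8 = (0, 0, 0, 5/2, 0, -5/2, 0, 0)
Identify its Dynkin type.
E_8

Compute the Cartan integers a_ij = 2(alpha_i, alpha_j)/(alpha_j, alpha_j); the resulting 8x8 Cartan matrix is
[[2, 0, -1, 0, 0, 0, 0, -1], [0, 2, 0, -1, -1, 0, 0, 0], [-1, 0, 2, 0, 0, 0, -1, 0], [0, -1, 0, 2, 0, -1, -1, 0], [0, -1, 0, 0, 2, 0, 0, 0], [0, 0, 0, -1, 0, 2, 0, 0], [0, 0, -1, -1, 0, 0, 2, 0], [-1, 0, 0, 0, 0, 0, 0, 2]].
All simple roots have the same length, so the diagram is simply laced. The associated Dynkin diagram is a chain of 7 nodes with one extra node attached to the third node from one end (E_8), so the type is E_8.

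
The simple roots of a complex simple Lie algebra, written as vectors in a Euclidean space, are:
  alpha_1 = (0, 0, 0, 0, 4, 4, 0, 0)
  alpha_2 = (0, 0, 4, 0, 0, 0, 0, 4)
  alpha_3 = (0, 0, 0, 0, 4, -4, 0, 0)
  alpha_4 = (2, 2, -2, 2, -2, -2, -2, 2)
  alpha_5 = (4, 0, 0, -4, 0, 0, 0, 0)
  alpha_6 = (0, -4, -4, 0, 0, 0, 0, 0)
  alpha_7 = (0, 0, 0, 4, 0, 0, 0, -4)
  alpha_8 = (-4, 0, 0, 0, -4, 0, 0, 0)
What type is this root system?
Compute the Cartan integers a_ij = 2(alpha_i, alpha_j)/(alpha_j, alpha_j); the resulting 8x8 Cartan matrix is
[[2, 0, 0, -1, 0, 0, 0, -1], [0, 2, 0, 0, 0, -1, -1, 0], [0, 0, 2, 0, 0, 0, 0, -1], [-1, 0, 0, 2, 0, 0, 0, 0], [0, 0, 0, 0, 2, 0, -1, -1], [0, -1, 0, 0, 0, 2, 0, 0], [0, -1, 0, 0, -1, 0, 2, 0], [-1, 0, -1, 0, -1, 0, 0, 2]].
All simple roots have the same length, so the diagram is simply laced. The associated Dynkin diagram is a chain of 7 nodes with one extra node attached to the third node from one end (E_8), so the type is E_8.

E8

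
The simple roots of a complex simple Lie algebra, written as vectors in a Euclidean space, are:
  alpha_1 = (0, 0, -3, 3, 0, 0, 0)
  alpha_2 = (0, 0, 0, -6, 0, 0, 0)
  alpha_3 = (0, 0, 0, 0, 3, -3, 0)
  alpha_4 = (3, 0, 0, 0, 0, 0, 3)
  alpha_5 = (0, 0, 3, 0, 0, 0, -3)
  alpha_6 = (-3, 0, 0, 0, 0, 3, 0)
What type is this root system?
Compute the Cartan integers a_ij = 2(alpha_i, alpha_j)/(alpha_j, alpha_j); the resulting 6x6 Cartan matrix is
[[2, -1, 0, 0, -1, 0], [-2, 2, 0, 0, 0, 0], [0, 0, 2, 0, 0, -1], [0, 0, 0, 2, -1, -1], [-1, 0, 0, -1, 2, 0], [0, 0, -1, -1, 0, 2]].
The roots have two lengths (squared-length ratio 2:1); the short ones are alpha_{1,3,4,5,6}. The associated Dynkin diagram is a chain of 6 nodes with a double edge at one end; the terminal node there is the unique long simple root (C_6), so the type is C_6 (the algebra sp(12)).

C_6 (sp(12))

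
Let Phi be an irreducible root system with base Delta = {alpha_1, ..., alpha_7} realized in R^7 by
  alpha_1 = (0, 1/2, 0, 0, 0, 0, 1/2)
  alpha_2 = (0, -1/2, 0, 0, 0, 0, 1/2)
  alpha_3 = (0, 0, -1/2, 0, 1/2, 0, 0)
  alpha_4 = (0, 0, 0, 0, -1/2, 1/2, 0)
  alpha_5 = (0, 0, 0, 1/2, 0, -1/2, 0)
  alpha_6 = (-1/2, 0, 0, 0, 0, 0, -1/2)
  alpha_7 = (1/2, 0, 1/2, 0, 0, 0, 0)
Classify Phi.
Compute the Cartan integers a_ij = 2(alpha_i, alpha_j)/(alpha_j, alpha_j); the resulting 7x7 Cartan matrix is
[[2, 0, 0, 0, 0, -1, 0], [0, 2, 0, 0, 0, -1, 0], [0, 0, 2, -1, 0, 0, -1], [0, 0, -1, 2, -1, 0, 0], [0, 0, 0, -1, 2, 0, 0], [-1, -1, 0, 0, 0, 2, -1], [0, 0, -1, 0, 0, -1, 2]].
All simple roots have the same length, so the diagram is simply laced. The associated Dynkin diagram is a chain of 5 nodes with a fork of two nodes at one end (D_7), so the type is D_7 (the algebra so(14)).

D_7 (so(14))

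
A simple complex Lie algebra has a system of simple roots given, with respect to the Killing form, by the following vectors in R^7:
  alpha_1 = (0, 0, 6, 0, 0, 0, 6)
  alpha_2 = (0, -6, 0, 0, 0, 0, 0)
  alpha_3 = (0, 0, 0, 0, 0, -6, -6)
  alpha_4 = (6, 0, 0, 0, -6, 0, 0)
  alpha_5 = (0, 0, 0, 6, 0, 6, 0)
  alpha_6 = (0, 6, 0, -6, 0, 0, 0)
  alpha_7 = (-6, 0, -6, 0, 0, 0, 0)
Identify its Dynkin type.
Compute the Cartan integers a_ij = 2(alpha_i, alpha_j)/(alpha_j, alpha_j); the resulting 7x7 Cartan matrix is
[[2, 0, -1, 0, 0, 0, -1], [0, 2, 0, 0, 0, -1, 0], [-1, 0, 2, 0, -1, 0, 0], [0, 0, 0, 2, 0, 0, -1], [0, 0, -1, 0, 2, -1, 0], [0, -2, 0, 0, -1, 2, 0], [-1, 0, 0, -1, 0, 0, 2]].
The roots have two lengths (squared-length ratio 2:1); the short ones are alpha_{2}. The associated Dynkin diagram is a chain of 7 nodes with a double edge at one end; the terminal node there is the unique short simple root (B_7), so the type is B_7 (the algebra so(15)).

B7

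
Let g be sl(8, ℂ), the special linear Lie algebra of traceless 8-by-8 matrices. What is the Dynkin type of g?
type A_7

This is sl(8), which has dimension 8^2 - 1 = 63 and rank 8 - 1 = 7 (a Cartan subalgebra is the diagonal traceless matrices). In the classification of classical Lie algebras, the special linear algebra sl(n+1) has type A_n; here n = 7, so the Dynkin diagram is a chain of 7 nodes with single edges (A_7). Hence the type is A_7.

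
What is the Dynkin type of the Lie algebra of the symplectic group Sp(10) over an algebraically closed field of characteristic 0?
type C_5

This is sp(10), which has dimension 10(10+1)/2 = 55 and rank 10/2 = 5. In the classification of classical Lie algebras, the symplectic algebra sp(2n) has type C_n; here n = 5, so the Dynkin diagram is a chain of 5 nodes with a double edge at one end; the terminal node there is the unique long simple root (C_5). Hence the type is C_5.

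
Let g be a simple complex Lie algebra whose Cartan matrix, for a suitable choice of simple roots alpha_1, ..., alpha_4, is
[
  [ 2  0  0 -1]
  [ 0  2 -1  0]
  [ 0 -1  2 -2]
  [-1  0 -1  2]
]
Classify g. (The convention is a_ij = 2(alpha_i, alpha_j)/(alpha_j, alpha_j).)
The matrix has rank 4 with 2's on the diagonal. Reading the off-diagonal entries as Dynkin edges (a single edge where a_ij = a_ji = -1; a double or triple edge where a_ij * a_ji = 2 or 3), the diagram is a chain of 4 nodes with a double edge between the middle two (F_4). One simple-root ordering that puts it in standard form is (alpha_2, alpha_3, alpha_4, alpha_1). So the algebra is type F_4.

F4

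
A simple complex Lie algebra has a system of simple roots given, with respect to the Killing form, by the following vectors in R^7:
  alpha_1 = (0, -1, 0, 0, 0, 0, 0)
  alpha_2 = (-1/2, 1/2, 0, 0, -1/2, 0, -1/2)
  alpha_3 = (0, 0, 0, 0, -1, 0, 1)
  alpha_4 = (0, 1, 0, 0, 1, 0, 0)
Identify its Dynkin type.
F_4

Compute the Cartan integers a_ij = 2(alpha_i, alpha_j)/(alpha_j, alpha_j); the resulting 4x4 Cartan matrix is
[[2, -1, 0, -1], [-1, 2, 0, 0], [0, 0, 2, -1], [-2, 0, -1, 2]].
The roots have two lengths (squared-length ratio 2:1); the short ones are alpha_{1,2}. The associated Dynkin diagram is a chain of 4 nodes with a double edge between the middle two (F_4), so the type is F_4.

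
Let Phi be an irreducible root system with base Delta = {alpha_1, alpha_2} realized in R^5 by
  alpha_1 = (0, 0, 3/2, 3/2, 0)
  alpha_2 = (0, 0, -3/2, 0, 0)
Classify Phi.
B_2

Compute the Cartan integers a_ij = 2(alpha_i, alpha_j)/(alpha_j, alpha_j); the resulting 2x2 Cartan matrix is
[[2, -2], [-1, 2]].
The roots have two lengths (squared-length ratio 2:1); the short ones are alpha_{2}. The associated Dynkin diagram is a chain of 2 nodes with a double edge at one end; the terminal node there is the unique short simple root (B_2), so the type is B_2 (the algebra so(5)).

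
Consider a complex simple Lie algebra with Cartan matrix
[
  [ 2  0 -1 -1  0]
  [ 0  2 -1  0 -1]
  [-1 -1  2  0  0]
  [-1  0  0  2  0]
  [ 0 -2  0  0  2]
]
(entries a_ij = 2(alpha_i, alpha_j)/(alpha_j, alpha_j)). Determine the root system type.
C5

The matrix has rank 5 with 2's on the diagonal. Reading the off-diagonal entries as Dynkin edges (a single edge where a_ij = a_ji = -1; a double or triple edge where a_ij * a_ji = 2 or 3), the diagram is a chain of 5 nodes with a double edge at one end; the terminal node there is the unique long simple root (C_5). One simple-root ordering that puts it in standard form is (alpha_4, alpha_1, alpha_3, alpha_2, alpha_5). So the algebra is type C_5, i.e. sp(10).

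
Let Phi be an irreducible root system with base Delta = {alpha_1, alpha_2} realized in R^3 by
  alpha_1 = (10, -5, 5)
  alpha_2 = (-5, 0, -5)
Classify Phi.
type G_2

Compute the Cartan integers a_ij = 2(alpha_i, alpha_j)/(alpha_j, alpha_j); the resulting 2x2 Cartan matrix is
[[2, -3], [-1, 2]].
The roots have two lengths (squared-length ratio 3:1); the short ones are alpha_{2}. The associated Dynkin diagram is two nodes joined by a triple edge (G_2), so the type is G_2.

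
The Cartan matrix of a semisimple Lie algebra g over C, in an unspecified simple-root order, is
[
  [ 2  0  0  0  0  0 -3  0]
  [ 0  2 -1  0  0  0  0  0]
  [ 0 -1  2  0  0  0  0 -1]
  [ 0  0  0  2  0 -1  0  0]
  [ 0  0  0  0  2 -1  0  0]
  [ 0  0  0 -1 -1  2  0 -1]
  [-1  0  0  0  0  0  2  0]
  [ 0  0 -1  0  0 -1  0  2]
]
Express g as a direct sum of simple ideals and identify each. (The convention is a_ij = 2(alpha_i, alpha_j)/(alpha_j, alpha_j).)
D6 + G2

The diagram associated to this matrix has two connected components: the simple roots {alpha_2, alpha_3, alpha_4, alpha_5, alpha_6, alpha_8} form a chain of 4 nodes with a fork of two nodes at one end (D_6), and {alpha_1, alpha_7} form two nodes joined by a triple edge (G_2). A semisimple Lie algebra decomposes uniquely as the direct sum of simple ideals, one per connected component of its Dynkin diagram, so g ≅ D_6 ⊕ G_2 (dimension 66 + 14 = 80).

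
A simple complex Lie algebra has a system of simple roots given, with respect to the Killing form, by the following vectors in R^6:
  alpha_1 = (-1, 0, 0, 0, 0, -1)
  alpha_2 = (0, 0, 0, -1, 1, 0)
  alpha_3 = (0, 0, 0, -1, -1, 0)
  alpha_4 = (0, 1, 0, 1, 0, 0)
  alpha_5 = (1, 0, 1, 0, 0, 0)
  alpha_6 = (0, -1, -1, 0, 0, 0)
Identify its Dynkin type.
Compute the Cartan integers a_ij = 2(alpha_i, alpha_j)/(alpha_j, alpha_j); the resulting 6x6 Cartan matrix is
[[2, 0, 0, 0, -1, 0], [0, 2, 0, -1, 0, 0], [0, 0, 2, -1, 0, 0], [0, -1, -1, 2, 0, -1], [-1, 0, 0, 0, 2, -1], [0, 0, 0, -1, -1, 2]].
All simple roots have the same length, so the diagram is simply laced. The associated Dynkin diagram is a chain of 4 nodes with a fork of two nodes at one end (D_6), so the type is D_6 (the algebra so(12)).

type D_6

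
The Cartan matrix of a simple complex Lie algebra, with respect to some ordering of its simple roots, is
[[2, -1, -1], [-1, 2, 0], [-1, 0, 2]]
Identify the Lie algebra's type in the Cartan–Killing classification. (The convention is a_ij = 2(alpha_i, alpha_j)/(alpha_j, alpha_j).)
A_3 (sl(4))

The matrix has rank 3 with 2's on the diagonal. Reading the off-diagonal entries as Dynkin edges (a single edge where a_ij = a_ji = -1; a double or triple edge where a_ij * a_ji = 2 or 3), the diagram is a chain of 3 nodes with single edges (A_3). One simple-root ordering that puts it in standard form is (alpha_3, alpha_1, alpha_2). So the algebra is type A_3, i.e. sl(4).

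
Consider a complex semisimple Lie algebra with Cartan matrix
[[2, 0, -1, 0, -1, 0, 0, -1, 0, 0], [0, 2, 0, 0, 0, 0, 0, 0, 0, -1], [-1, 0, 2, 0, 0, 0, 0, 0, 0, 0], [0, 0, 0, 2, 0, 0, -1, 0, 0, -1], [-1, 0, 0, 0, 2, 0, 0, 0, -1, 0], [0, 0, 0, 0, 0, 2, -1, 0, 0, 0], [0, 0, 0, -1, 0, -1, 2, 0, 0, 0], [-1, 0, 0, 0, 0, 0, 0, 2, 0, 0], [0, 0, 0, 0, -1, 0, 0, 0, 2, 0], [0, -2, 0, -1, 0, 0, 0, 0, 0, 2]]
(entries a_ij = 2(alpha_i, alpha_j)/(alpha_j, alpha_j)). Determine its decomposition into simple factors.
The diagram associated to this matrix has two connected components: the simple roots {alpha_2, alpha_4, alpha_6, alpha_7, alpha_10} form a chain of 5 nodes with a double edge at one end; the terminal node there is the unique short simple root (B_5), and {alpha_1, alpha_3, alpha_5, alpha_8, alpha_9} form a chain of 3 nodes with a fork of two nodes at one end (D_5). A semisimple Lie algebra decomposes uniquely as the direct sum of simple ideals, one per connected component of its Dynkin diagram, so g ≅ B_5 ⊕ D_5 (dimension 55 + 45 = 100).

B_5 (so(11)) ⊕ D_5 (so(10))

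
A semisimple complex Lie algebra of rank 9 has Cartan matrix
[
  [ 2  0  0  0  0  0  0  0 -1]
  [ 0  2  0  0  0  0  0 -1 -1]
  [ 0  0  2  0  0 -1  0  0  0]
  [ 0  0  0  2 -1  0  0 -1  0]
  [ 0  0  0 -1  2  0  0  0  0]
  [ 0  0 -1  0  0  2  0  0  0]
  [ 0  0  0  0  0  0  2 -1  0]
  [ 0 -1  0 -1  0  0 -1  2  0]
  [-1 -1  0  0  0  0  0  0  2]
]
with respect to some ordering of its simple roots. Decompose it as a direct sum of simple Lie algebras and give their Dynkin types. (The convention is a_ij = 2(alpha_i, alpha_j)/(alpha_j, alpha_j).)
type A_2 ⊕ type E_7

The diagram associated to this matrix has two connected components: the simple roots {alpha_3, alpha_6} form a chain of 2 nodes with single edges (A_2), and {alpha_1, alpha_2, alpha_4, alpha_5, alpha_7, alpha_8, alpha_9} form a chain of 6 nodes with one extra node attached to the third node from one end (E_7). A semisimple Lie algebra decomposes uniquely as the direct sum of simple ideals, one per connected component of its Dynkin diagram, so g ≅ A_2 ⊕ E_7 (dimension 8 + 133 = 141).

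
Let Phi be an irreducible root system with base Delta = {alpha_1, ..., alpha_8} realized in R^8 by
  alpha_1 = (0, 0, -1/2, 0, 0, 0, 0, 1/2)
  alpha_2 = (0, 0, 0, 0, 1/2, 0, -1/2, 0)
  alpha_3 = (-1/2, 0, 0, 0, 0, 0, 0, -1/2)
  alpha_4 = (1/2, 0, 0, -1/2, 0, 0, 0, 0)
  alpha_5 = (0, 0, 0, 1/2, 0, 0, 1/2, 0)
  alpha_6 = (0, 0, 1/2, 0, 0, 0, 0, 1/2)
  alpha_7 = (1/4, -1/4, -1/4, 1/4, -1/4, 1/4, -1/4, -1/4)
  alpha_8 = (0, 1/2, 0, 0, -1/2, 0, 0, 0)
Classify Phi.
E_8

Compute the Cartan integers a_ij = 2(alpha_i, alpha_j)/(alpha_j, alpha_j); the resulting 8x8 Cartan matrix is
[[2, 0, -1, 0, 0, 0, 0, 0], [0, 2, 0, 0, -1, 0, 0, -1], [-1, 0, 2, -1, 0, -1, 0, 0], [0, 0, -1, 2, -1, 0, 0, 0], [0, -1, 0, -1, 2, 0, 0, 0], [0, 0, -1, 0, 0, 2, -1, 0], [0, 0, 0, 0, 0, -1, 2, 0], [0, -1, 0, 0, 0, 0, 0, 2]].
All simple roots have the same length, so the diagram is simply laced. The associated Dynkin diagram is a chain of 7 nodes with one extra node attached to the third node from one end (E_8), so the type is E_8.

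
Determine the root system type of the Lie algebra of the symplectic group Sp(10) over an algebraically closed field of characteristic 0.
C_5

This is sp(10), which has dimension 10(10+1)/2 = 55 and rank 10/2 = 5. In the classification of classical Lie algebras, the symplectic algebra sp(2n) has type C_n; here n = 5, so the Dynkin diagram is a chain of 5 nodes with a double edge at one end; the terminal node there is the unique long simple root (C_5). Hence the type is C_5.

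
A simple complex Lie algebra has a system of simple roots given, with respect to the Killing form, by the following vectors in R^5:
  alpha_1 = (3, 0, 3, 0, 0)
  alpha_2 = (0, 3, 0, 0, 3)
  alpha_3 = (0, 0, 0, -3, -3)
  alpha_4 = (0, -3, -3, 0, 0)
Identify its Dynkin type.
A_4 (sl(5))

Compute the Cartan integers a_ij = 2(alpha_i, alpha_j)/(alpha_j, alpha_j); the resulting 4x4 Cartan matrix is
[[2, 0, 0, -1], [0, 2, -1, -1], [0, -1, 2, 0], [-1, -1, 0, 2]].
All simple roots have the same length, so the diagram is simply laced. The associated Dynkin diagram is a chain of 4 nodes with single edges (A_4), so the type is A_4 (the algebra sl(5)).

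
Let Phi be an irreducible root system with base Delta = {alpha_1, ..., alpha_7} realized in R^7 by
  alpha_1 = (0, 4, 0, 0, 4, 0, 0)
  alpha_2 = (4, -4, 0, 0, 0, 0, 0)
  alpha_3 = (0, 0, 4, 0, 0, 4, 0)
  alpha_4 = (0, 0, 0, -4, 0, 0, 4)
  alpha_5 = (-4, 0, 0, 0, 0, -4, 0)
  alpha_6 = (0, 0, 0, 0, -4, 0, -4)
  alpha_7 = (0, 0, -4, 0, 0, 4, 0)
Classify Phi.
D_7

Compute the Cartan integers a_ij = 2(alpha_i, alpha_j)/(alpha_j, alpha_j); the resulting 7x7 Cartan matrix is
[[2, -1, 0, 0, 0, -1, 0], [-1, 2, 0, 0, -1, 0, 0], [0, 0, 2, 0, -1, 0, 0], [0, 0, 0, 2, 0, -1, 0], [0, -1, -1, 0, 2, 0, -1], [-1, 0, 0, -1, 0, 2, 0], [0, 0, 0, 0, -1, 0, 2]].
All simple roots have the same length, so the diagram is simply laced. The associated Dynkin diagram is a chain of 5 nodes with a fork of two nodes at one end (D_7), so the type is D_7 (the algebra so(14)).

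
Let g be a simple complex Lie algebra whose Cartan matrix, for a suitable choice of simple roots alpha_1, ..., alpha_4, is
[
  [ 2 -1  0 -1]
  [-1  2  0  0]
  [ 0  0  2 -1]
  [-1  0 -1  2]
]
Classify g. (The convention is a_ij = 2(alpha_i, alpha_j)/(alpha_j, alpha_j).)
A_4 (sl(5))

The matrix has rank 4 with 2's on the diagonal. Reading the off-diagonal entries as Dynkin edges (a single edge where a_ij = a_ji = -1; a double or triple edge where a_ij * a_ji = 2 or 3), the diagram is a chain of 4 nodes with single edges (A_4). One simple-root ordering that puts it in standard form is (alpha_3, alpha_4, alpha_1, alpha_2). So the algebra is type A_4, i.e. sl(5).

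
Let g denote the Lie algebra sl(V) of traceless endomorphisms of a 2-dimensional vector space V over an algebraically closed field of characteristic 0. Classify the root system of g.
This is sl(2), which has dimension 2^2 - 1 = 3 and rank 2 - 1 = 1 (a Cartan subalgebra is the diagonal traceless matrices). In the classification of classical Lie algebras, the special linear algebra sl(n+1) has type A_n; here n = 1, so the Dynkin diagram is a chain of 1 nodes with single edges (A_1). Hence the type is A_1.

A1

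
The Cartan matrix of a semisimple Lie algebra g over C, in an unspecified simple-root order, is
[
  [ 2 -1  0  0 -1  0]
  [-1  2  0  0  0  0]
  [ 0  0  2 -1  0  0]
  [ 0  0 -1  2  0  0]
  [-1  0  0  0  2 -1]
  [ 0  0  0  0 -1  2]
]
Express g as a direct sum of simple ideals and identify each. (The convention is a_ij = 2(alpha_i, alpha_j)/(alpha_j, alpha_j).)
The diagram associated to this matrix has two connected components: the simple roots {alpha_3, alpha_4} form a chain of 2 nodes with single edges (A_2), and {alpha_1, alpha_2, alpha_5, alpha_6} form a chain of 4 nodes with single edges (A_4). A semisimple Lie algebra decomposes uniquely as the direct sum of simple ideals, one per connected component of its Dynkin diagram, so g ≅ A_2 ⊕ A_4 (dimension 8 + 24 = 32).

A_2 (sl(3)) + A_4 (sl(5))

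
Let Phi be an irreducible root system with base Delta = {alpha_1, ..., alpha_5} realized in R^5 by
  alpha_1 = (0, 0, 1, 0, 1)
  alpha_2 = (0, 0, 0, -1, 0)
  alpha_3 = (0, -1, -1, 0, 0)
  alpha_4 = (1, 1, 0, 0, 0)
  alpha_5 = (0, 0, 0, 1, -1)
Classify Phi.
Compute the Cartan integers a_ij = 2(alpha_i, alpha_j)/(alpha_j, alpha_j); the resulting 5x5 Cartan matrix is
[[2, 0, -1, 0, -1], [0, 2, 0, 0, -1], [-1, 0, 2, -1, 0], [0, 0, -1, 2, 0], [-1, -2, 0, 0, 2]].
The roots have two lengths (squared-length ratio 2:1); the short ones are alpha_{2}. The associated Dynkin diagram is a chain of 5 nodes with a double edge at one end; the terminal node there is the unique short simple root (B_5), so the type is B_5 (the algebra so(11)).

B_5 (so(11))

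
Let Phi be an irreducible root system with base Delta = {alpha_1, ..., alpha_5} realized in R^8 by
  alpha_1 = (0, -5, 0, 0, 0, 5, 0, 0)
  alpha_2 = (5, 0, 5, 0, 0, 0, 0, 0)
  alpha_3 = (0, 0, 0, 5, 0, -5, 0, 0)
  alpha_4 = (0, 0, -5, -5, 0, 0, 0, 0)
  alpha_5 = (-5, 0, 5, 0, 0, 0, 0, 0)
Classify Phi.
D_5

Compute the Cartan integers a_ij = 2(alpha_i, alpha_j)/(alpha_j, alpha_j); the resulting 5x5 Cartan matrix is
[[2, 0, -1, 0, 0], [0, 2, 0, -1, 0], [-1, 0, 2, -1, 0], [0, -1, -1, 2, -1], [0, 0, 0, -1, 2]].
All simple roots have the same length, so the diagram is simply laced. The associated Dynkin diagram is a chain of 3 nodes with a fork of two nodes at one end (D_5), so the type is D_5 (the algebra so(10)).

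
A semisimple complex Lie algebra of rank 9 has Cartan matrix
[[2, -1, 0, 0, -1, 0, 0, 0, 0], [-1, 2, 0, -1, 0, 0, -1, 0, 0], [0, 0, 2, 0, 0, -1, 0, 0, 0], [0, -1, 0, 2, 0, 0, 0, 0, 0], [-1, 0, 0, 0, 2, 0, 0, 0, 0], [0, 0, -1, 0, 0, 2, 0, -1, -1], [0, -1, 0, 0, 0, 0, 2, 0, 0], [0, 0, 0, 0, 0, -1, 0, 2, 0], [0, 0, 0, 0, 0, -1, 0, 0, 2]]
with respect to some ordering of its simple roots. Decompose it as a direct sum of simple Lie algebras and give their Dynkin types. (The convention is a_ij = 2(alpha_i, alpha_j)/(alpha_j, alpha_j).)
The diagram associated to this matrix has two connected components: the simple roots {alpha_3, alpha_6, alpha_8, alpha_9} form a chain of 2 nodes with a fork of two nodes at one end (D_4), and {alpha_1, alpha_2, alpha_4, alpha_5, alpha_7} form a chain of 3 nodes with a fork of two nodes at one end (D_5). A semisimple Lie algebra decomposes uniquely as the direct sum of simple ideals, one per connected component of its Dynkin diagram, so g ≅ D_4 ⊕ D_5 (dimension 28 + 45 = 73).

type D_4 ⊕ type D_5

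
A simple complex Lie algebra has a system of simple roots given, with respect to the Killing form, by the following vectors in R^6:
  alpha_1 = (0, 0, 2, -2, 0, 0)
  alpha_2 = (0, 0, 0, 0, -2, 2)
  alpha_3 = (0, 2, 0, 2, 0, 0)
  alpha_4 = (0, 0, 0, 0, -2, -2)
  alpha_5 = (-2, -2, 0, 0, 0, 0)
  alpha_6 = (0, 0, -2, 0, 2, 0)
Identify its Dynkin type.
D6

Compute the Cartan integers a_ij = 2(alpha_i, alpha_j)/(alpha_j, alpha_j); the resulting 6x6 Cartan matrix is
[[2, 0, -1, 0, 0, -1], [0, 2, 0, 0, 0, -1], [-1, 0, 2, 0, -1, 0], [0, 0, 0, 2, 0, -1], [0, 0, -1, 0, 2, 0], [-1, -1, 0, -1, 0, 2]].
All simple roots have the same length, so the diagram is simply laced. The associated Dynkin diagram is a chain of 4 nodes with a fork of two nodes at one end (D_6), so the type is D_6 (the algebra so(12)).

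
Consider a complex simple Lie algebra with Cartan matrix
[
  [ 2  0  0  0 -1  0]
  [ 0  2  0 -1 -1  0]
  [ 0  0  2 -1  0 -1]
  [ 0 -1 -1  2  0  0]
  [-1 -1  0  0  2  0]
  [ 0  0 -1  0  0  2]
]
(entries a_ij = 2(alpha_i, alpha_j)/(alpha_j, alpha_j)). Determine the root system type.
A6

The matrix has rank 6 with 2's on the diagonal. Reading the off-diagonal entries as Dynkin edges (a single edge where a_ij = a_ji = -1; a double or triple edge where a_ij * a_ji = 2 or 3), the diagram is a chain of 6 nodes with single edges (A_6). One simple-root ordering that puts it in standard form is (alpha_1, alpha_5, alpha_2, alpha_4, alpha_3, alpha_6). So the algebra is type A_6, i.e. sl(7).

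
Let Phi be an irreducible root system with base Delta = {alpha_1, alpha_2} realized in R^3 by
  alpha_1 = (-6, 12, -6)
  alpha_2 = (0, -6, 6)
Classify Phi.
G_2

Compute the Cartan integers a_ij = 2(alpha_i, alpha_j)/(alpha_j, alpha_j); the resulting 2x2 Cartan matrix is
[[2, -3], [-1, 2]].
The roots have two lengths (squared-length ratio 3:1); the short ones are alpha_{2}. The associated Dynkin diagram is two nodes joined by a triple edge (G_2), so the type is G_2.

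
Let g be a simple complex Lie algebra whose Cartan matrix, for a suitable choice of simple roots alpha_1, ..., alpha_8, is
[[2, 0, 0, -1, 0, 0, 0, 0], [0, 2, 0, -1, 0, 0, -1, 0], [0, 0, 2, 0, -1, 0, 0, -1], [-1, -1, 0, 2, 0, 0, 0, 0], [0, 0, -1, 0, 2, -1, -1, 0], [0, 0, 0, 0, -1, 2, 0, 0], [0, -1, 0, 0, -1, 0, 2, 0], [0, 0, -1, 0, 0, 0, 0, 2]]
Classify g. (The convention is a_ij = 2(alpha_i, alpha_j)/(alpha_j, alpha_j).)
E_8

The matrix has rank 8 with 2's on the diagonal. Reading the off-diagonal entries as Dynkin edges (a single edge where a_ij = a_ji = -1; a double or triple edge where a_ij * a_ji = 2 or 3), the diagram is a chain of 7 nodes with one extra node attached to the third node from one end (E_8). One simple-root ordering that puts it in standard form is (alpha_8, alpha_6, alpha_3, alpha_5, alpha_7, alpha_2, alpha_4, alpha_1). So the algebra is type E_8.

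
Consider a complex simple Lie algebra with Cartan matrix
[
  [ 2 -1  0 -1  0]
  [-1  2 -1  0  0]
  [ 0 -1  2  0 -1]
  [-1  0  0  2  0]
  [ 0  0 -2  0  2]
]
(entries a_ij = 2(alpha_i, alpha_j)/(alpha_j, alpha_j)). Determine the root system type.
The matrix has rank 5 with 2's on the diagonal. Reading the off-diagonal entries as Dynkin edges (a single edge where a_ij = a_ji = -1; a double or triple edge where a_ij * a_ji = 2 or 3), the diagram is a chain of 5 nodes with a double edge at one end; the terminal node there is the unique long simple root (C_5). One simple-root ordering that puts it in standard form is (alpha_4, alpha_1, alpha_2, alpha_3, alpha_5). So the algebra is type C_5, i.e. sp(10).

C5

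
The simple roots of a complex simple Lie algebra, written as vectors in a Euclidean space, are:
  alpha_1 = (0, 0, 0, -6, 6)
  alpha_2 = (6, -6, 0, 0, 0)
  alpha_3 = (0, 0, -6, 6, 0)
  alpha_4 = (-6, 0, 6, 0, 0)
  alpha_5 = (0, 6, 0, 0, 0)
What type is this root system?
type B_5

Compute the Cartan integers a_ij = 2(alpha_i, alpha_j)/(alpha_j, alpha_j); the resulting 5x5 Cartan matrix is
[[2, 0, -1, 0, 0], [0, 2, 0, -1, -2], [-1, 0, 2, -1, 0], [0, -1, -1, 2, 0], [0, -1, 0, 0, 2]].
The roots have two lengths (squared-length ratio 2:1); the short ones are alpha_{5}. The associated Dynkin diagram is a chain of 5 nodes with a double edge at one end; the terminal node there is the unique short simple root (B_5), so the type is B_5 (the algebra so(11)).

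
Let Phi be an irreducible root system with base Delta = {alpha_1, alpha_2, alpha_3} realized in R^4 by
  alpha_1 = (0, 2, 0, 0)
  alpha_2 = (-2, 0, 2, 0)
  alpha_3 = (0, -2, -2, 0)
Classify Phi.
Compute the Cartan integers a_ij = 2(alpha_i, alpha_j)/(alpha_j, alpha_j); the resulting 3x3 Cartan matrix is
[[2, 0, -1], [0, 2, -1], [-2, -1, 2]].
The roots have two lengths (squared-length ratio 2:1); the short ones are alpha_{1}. The associated Dynkin diagram is a chain of 3 nodes with a double edge at one end; the terminal node there is the unique short simple root (B_3), so the type is B_3 (the algebra so(7)).

B_3 (so(7))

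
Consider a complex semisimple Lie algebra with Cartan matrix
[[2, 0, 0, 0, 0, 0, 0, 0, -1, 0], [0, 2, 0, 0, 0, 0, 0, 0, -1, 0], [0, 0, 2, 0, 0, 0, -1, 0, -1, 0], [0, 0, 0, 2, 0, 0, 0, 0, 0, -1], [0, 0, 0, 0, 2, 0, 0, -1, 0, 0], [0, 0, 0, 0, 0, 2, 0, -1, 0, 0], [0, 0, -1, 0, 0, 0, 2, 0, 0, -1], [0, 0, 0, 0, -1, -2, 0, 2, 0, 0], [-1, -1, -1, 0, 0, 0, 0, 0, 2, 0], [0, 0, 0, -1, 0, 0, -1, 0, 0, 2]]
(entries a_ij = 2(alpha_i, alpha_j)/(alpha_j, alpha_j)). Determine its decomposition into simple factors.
B_3 ⊕ D_7

The diagram associated to this matrix has two connected components: the simple roots {alpha_5, alpha_6, alpha_8} form a chain of 3 nodes with a double edge at one end; the terminal node there is the unique short simple root (B_3), and {alpha_1, alpha_2, alpha_3, alpha_4, alpha_7, alpha_9, alpha_10} form a chain of 5 nodes with a fork of two nodes at one end (D_7). A semisimple Lie algebra decomposes uniquely as the direct sum of simple ideals, one per connected component of its Dynkin diagram, so g ≅ B_3 ⊕ D_7 (dimension 21 + 91 = 112).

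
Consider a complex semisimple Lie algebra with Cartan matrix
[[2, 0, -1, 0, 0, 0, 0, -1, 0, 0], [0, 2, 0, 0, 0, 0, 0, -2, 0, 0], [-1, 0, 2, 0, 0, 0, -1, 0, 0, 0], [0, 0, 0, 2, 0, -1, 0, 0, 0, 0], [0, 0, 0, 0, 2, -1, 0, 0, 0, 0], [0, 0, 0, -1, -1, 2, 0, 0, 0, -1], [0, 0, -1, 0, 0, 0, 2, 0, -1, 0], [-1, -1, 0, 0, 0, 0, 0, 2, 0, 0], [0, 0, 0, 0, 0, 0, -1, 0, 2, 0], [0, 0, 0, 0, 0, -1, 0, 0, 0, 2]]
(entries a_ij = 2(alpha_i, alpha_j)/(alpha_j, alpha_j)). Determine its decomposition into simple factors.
type C_6 + type D_4

The diagram associated to this matrix has two connected components: the simple roots {alpha_1, alpha_2, alpha_3, alpha_7, alpha_8, alpha_9} form a chain of 6 nodes with a double edge at one end; the terminal node there is the unique long simple root (C_6), and {alpha_4, alpha_5, alpha_6, alpha_10} form a chain of 2 nodes with a fork of two nodes at one end (D_4). A semisimple Lie algebra decomposes uniquely as the direct sum of simple ideals, one per connected component of its Dynkin diagram, so g ≅ C_6 ⊕ D_4 (dimension 78 + 28 = 106).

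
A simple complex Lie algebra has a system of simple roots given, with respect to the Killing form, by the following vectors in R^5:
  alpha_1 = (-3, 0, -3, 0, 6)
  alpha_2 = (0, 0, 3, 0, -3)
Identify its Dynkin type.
G2

Compute the Cartan integers a_ij = 2(alpha_i, alpha_j)/(alpha_j, alpha_j); the resulting 2x2 Cartan matrix is
[[2, -3], [-1, 2]].
The roots have two lengths (squared-length ratio 3:1); the short ones are alpha_{2}. The associated Dynkin diagram is two nodes joined by a triple edge (G_2), so the type is G_2.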